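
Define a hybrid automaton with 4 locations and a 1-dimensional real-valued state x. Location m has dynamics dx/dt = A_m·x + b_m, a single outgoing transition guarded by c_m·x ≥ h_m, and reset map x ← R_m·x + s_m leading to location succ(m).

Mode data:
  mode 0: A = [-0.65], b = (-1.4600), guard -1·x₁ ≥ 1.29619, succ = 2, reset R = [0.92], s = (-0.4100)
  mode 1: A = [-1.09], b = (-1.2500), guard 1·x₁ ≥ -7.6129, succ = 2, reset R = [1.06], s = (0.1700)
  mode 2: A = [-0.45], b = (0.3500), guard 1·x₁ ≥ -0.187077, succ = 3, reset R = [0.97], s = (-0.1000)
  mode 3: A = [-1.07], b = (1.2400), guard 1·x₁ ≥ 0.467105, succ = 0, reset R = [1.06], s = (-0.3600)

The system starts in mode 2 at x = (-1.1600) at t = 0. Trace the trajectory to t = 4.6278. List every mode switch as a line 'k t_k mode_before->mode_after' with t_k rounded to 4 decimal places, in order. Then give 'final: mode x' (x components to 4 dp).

Mode 2: guard c·x = -0.1871 hit at Δt = 1.5496 (t = 1.5496), x⁻ = (-0.1871) → reset → x⁺ = (-0.2815), jump to mode 3
Mode 3: guard c·x = 0.4671 hit at Δt = 0.6854 (t = 2.2350), x⁻ = (0.4671) → reset → x⁺ = (0.1351), jump to mode 0
Mode 0: guard c·x = 1.2962 hit at Δt = 1.4138 (t = 3.6488), x⁻ = (-1.2962) → reset → x⁺ = (-1.6025), jump to mode 2
Mode 2: flow for 0.9790 to horizon, guard not reached → x = (-0.7544)

1 1.5496 2->3
2 2.2350 3->0
3 3.6488 0->2
final: 2 -0.7544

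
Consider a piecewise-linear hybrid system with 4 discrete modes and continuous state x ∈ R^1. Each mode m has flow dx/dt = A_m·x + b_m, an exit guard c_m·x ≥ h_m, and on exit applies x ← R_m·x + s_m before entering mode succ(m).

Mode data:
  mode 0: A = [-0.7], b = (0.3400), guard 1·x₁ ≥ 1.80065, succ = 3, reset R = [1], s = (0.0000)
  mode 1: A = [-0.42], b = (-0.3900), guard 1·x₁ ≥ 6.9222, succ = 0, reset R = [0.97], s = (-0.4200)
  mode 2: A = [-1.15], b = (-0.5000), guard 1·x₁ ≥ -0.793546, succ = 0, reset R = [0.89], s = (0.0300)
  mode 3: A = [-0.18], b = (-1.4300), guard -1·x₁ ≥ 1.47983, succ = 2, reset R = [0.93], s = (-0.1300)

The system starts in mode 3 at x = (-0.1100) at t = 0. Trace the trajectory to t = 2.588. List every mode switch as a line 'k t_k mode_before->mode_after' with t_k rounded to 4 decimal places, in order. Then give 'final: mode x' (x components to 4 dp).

Mode 3: guard c·x = 1.4798 hit at Δt = 1.0677 (t = 1.0677), x⁻ = (-1.4798) → reset → x⁺ = (-1.5062), jump to mode 2
Mode 2: guard c·x = -0.7935 hit at Δt = 0.9514 (t = 2.0191), x⁻ = (-0.7935) → reset → x⁺ = (-0.6763), jump to mode 0
Mode 0: flow for 0.5689 to horizon, guard not reached → x = (-0.2946)

1 1.0677 3->2
2 2.0191 2->0
final: 0 -0.2946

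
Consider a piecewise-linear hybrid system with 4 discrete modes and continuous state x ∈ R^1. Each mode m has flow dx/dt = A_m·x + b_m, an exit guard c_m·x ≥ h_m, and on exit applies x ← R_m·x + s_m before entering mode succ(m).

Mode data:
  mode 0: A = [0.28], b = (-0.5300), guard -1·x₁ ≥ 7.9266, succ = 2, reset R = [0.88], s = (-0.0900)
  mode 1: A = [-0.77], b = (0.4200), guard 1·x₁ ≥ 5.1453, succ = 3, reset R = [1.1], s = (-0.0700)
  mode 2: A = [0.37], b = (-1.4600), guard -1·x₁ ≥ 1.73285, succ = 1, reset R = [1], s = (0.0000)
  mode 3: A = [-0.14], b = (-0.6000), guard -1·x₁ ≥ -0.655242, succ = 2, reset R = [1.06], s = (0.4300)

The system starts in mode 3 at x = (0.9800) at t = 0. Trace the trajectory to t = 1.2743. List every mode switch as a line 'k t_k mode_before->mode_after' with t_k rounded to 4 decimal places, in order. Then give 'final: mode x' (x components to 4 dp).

Mode 3: guard c·x = -0.6552 hit at Δt = 0.4547 (t = 0.4547), x⁻ = (0.6552) → reset → x⁺ = (1.1246), jump to mode 2
Mode 2: flow for 0.8196 to horizon, guard not reached → x = (0.1251)

1 0.4547 3->2
final: 2 0.1251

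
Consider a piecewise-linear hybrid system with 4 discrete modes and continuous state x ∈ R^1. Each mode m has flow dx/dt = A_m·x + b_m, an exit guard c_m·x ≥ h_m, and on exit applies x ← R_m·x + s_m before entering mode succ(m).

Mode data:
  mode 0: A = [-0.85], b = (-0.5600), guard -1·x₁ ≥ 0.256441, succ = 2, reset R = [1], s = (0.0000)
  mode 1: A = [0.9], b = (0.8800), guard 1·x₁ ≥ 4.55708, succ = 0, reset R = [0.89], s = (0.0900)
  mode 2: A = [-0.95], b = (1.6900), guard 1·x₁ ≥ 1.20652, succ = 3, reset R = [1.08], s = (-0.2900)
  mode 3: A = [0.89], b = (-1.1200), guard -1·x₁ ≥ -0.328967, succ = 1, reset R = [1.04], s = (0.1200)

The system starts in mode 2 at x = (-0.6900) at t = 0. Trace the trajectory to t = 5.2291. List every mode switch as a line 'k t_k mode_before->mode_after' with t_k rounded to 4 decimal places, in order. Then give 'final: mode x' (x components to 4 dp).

1 1.5386 2->3
2 3.0350 3->1
3 4.5311 1->0
final: 0 1.9957

Mode 2: guard c·x = 1.2065 hit at Δt = 1.5386 (t = 1.5386), x⁻ = (1.2065) → reset → x⁺ = (1.0130), jump to mode 3
Mode 3: guard c·x = -0.3290 hit at Δt = 1.4964 (t = 3.0350), x⁻ = (0.3290) → reset → x⁺ = (0.4621), jump to mode 1
Mode 1: guard c·x = 4.5571 hit at Δt = 1.4961 (t = 4.5311), x⁻ = (4.5571) → reset → x⁺ = (4.1458), jump to mode 0
Mode 0: flow for 0.6980 to horizon, guard not reached → x = (1.9957)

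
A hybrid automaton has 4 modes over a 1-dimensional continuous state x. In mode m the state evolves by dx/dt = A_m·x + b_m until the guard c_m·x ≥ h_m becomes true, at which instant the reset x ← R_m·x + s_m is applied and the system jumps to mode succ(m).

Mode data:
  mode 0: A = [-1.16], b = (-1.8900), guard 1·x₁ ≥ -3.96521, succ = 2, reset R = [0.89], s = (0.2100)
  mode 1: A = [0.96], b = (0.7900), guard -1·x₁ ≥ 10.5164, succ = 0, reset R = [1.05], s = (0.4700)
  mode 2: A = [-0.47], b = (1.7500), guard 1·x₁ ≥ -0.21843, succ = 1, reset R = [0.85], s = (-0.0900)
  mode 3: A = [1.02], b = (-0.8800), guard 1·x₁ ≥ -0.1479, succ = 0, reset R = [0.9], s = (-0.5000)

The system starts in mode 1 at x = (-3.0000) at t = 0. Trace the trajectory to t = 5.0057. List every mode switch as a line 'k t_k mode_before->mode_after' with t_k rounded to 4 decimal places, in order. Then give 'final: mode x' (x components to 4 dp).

Mode 1: guard c·x = 10.5164 hit at Δt = 1.5557 (t = 1.5557), x⁻ = (-10.5164) → reset → x⁺ = (-10.5722), jump to mode 0
Mode 0: guard c·x = -3.9652 hit at Δt = 1.1573 (t = 2.7130), x⁻ = (-3.9652) → reset → x⁺ = (-3.3190), jump to mode 2
Mode 2: guard c·x = -0.2184 hit at Δt = 1.2347 (t = 3.9477), x⁻ = (-0.2184) → reset → x⁺ = (-0.2757), jump to mode 1
Mode 1: flow for 1.0580 to horizon, guard not reached → x = (0.6882)

1 1.5557 1->0
2 2.7130 0->2
3 3.9477 2->1
final: 1 0.6882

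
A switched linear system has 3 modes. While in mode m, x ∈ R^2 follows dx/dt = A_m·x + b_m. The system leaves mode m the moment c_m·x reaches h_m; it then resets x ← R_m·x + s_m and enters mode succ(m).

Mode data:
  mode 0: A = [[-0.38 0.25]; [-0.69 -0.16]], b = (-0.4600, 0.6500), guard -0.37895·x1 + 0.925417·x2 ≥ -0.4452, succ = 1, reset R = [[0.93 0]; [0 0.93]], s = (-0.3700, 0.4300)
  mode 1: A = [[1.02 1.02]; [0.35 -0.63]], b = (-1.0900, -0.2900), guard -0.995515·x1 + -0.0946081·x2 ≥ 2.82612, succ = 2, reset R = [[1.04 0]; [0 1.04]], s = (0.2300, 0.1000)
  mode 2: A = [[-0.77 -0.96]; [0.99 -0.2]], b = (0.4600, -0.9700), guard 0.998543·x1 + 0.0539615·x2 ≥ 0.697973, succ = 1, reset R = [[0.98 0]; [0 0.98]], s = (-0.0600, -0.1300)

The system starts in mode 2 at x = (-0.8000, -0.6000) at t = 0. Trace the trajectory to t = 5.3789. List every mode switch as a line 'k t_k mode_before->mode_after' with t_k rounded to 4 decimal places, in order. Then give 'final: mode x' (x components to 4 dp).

1 1.0397 2->1
2 2.1607 1->2
3 3.2536 2->1
4 4.0897 1->2
5 5.0248 2->1
final: 1 -0.5486 -2.5164

Mode 2: guard c·x = 0.6980 hit at Δt = 1.0397 (t = 1.0397), x⁻ = (0.7716, -1.3429) → reset → x⁺ = (0.6961, -1.4460), jump to mode 1
Mode 1: guard c·x = 2.8261 hit at Δt = 1.1210 (t = 2.1607), x⁻ = (-2.7243, -1.2049) → reset → x⁺ = (-2.6033, -1.1530), jump to mode 2
Mode 2: guard c·x = 0.6980 hit at Δt = 1.0929 (t = 3.2536), x⁻ = (0.8370, -2.5531) → reset → x⁺ = (0.7602, -2.6321), jump to mode 1
Mode 1: guard c·x = 2.8261 hit at Δt = 0.8361 (t = 4.0897), x⁻ = (-2.6537, -1.9485) → reset → x⁺ = (-2.5298, -1.9264), jump to mode 2
Mode 2: guard c·x = 0.6980 hit at Δt = 0.9351 (t = 5.0248), x⁻ = (0.8598, -2.9759) → reset → x⁺ = (0.7826, -3.0464), jump to mode 1
Mode 1: flow for 0.3541 to horizon, guard not reached → x = (-0.5486, -2.5164)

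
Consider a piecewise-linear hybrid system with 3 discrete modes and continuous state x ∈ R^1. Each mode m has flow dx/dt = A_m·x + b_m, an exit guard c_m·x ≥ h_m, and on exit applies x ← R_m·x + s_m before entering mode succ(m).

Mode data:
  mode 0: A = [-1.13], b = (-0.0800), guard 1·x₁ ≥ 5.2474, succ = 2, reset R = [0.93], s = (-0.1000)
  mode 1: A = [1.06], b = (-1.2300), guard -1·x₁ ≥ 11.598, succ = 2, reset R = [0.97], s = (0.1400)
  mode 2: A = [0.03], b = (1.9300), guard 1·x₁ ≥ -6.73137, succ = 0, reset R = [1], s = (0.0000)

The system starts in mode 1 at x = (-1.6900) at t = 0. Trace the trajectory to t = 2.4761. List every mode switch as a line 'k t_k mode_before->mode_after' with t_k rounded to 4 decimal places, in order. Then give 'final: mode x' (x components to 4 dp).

Mode 1: guard c·x = 11.5980 hit at Δt = 1.4139 (t = 1.4139), x⁻ = (-11.5980) → reset → x⁺ = (-11.1101), jump to mode 2
Mode 2: flow for 1.0622 to horizon, guard not reached → x = (-9.3867)

1 1.4139 1->2
final: 2 -9.3867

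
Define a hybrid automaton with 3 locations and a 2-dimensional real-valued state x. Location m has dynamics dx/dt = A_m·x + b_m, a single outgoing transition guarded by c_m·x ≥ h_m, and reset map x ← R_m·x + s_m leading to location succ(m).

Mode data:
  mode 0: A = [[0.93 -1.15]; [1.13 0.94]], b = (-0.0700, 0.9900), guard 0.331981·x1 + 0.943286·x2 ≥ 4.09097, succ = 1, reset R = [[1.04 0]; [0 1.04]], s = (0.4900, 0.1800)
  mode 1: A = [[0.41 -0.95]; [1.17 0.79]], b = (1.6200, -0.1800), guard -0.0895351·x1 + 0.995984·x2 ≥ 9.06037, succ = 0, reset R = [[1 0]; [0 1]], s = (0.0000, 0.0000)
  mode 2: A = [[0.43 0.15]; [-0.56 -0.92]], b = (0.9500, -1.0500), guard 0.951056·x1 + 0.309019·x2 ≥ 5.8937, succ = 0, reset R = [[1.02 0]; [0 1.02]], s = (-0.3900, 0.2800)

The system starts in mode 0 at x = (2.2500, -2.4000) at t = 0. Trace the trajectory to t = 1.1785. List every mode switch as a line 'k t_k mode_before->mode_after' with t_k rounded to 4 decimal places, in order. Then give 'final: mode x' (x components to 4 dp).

1 0.8496 0->1
final: 1 7.4794 6.2084

Mode 0: guard c·x = 4.0910 hit at Δt = 0.8496 (t = 0.8496), x⁻ = (6.4935, 2.0516) → reset → x⁺ = (7.2432, 2.3137), jump to mode 1
Mode 1: flow for 0.3289 to horizon, guard not reached → x = (7.4794, 6.2084)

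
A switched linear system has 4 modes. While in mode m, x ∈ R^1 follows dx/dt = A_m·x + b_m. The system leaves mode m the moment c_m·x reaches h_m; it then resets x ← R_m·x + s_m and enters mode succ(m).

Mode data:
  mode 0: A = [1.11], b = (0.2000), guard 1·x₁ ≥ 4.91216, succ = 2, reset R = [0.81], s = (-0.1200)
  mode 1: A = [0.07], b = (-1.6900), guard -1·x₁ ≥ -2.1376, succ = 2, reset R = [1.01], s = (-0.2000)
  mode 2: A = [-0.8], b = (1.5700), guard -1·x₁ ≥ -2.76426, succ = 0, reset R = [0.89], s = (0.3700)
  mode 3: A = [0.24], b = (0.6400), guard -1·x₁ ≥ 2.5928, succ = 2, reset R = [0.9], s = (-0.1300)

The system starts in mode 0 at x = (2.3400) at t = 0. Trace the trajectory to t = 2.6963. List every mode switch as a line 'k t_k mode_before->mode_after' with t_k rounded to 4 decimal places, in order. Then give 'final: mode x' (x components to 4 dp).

1 0.6337 0->2
2 1.7098 2->0
3 2.1834 0->2
final: 2 3.2206

Mode 0: guard c·x = 4.9122 hit at Δt = 0.6337 (t = 0.6337), x⁻ = (4.9122) → reset → x⁺ = (3.8588), jump to mode 2
Mode 2: guard c·x = -2.7643 hit at Δt = 1.0761 (t = 1.7098), x⁻ = (2.7643) → reset → x⁺ = (2.8302), jump to mode 0
Mode 0: guard c·x = 4.9122 hit at Δt = 0.4736 (t = 2.1834), x⁻ = (4.9122) → reset → x⁺ = (3.8588), jump to mode 2
Mode 2: flow for 0.5129 to horizon, guard not reached → x = (3.2206)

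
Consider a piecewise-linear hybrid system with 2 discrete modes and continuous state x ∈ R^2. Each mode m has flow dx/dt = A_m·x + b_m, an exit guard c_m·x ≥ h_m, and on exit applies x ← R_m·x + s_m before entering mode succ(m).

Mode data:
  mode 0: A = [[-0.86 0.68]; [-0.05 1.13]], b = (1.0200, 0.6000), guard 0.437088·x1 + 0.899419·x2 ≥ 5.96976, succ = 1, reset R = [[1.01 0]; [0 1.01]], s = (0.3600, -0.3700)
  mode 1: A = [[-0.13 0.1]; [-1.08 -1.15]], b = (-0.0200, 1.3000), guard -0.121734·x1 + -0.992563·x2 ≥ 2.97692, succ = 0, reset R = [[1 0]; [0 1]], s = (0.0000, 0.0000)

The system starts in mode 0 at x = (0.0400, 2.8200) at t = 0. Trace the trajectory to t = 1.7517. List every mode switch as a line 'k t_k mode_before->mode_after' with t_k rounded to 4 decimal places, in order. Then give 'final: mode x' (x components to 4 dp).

1 0.5638 0->1
final: 1 2.0987 0.7230

Mode 0: guard c·x = 5.9698 hit at Δt = 0.5638 (t = 0.5638), x⁻ = (1.7758, 5.7744) → reset → x⁺ = (2.1536, 5.4621), jump to mode 1
Mode 1: flow for 1.1879 to horizon, guard not reached → x = (2.0987, 0.7230)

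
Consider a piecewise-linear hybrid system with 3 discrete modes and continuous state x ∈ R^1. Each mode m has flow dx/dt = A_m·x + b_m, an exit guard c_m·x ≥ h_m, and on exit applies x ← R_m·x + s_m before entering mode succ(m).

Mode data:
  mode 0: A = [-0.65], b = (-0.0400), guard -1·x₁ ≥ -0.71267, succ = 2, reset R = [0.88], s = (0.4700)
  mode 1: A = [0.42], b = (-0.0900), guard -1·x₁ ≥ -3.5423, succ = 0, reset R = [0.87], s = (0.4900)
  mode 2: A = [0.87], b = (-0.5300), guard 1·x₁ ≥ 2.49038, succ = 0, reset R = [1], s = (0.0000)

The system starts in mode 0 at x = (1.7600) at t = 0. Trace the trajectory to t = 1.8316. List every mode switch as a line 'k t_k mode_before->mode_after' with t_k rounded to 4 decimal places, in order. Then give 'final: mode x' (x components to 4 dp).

1 1.3163 0->2
final: 2 1.3732

Mode 0: guard c·x = -0.7127 hit at Δt = 1.3163 (t = 1.3163), x⁻ = (0.7127) → reset → x⁺ = (1.0971), jump to mode 2
Mode 2: flow for 0.5153 to horizon, guard not reached → x = (1.3732)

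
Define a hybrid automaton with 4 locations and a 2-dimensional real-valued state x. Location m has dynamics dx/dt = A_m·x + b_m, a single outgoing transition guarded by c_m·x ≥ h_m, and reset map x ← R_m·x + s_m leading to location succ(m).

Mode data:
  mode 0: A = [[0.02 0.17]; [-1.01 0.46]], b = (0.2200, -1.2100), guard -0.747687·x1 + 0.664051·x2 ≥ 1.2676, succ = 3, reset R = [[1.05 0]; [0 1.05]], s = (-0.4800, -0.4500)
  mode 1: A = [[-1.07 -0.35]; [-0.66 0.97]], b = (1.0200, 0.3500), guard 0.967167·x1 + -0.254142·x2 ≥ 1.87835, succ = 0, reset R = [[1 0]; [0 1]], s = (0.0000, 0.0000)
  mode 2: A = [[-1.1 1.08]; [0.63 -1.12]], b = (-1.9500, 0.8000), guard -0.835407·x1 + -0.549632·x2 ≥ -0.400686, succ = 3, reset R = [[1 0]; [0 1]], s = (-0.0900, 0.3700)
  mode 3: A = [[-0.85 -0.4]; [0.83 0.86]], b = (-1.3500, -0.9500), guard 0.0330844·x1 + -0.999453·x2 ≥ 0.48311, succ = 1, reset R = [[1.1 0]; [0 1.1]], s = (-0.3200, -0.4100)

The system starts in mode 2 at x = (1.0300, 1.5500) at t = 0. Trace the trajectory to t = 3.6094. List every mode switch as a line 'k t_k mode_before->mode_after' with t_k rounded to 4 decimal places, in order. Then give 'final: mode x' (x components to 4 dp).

1 1.2863 2->3
2 2.8809 3->1
final: 1 -0.1996 -0.9179

Mode 2: guard c·x = -0.4007 hit at Δt = 1.2863 (t = 1.2863), x⁻ = (-0.1810, 1.0041) → reset → x⁺ = (-0.2710, 1.3741), jump to mode 3
Mode 3: guard c·x = 0.4831 hit at Δt = 1.5946 (t = 2.8809), x⁻ = (-1.4397, -0.5310) → reset → x⁺ = (-1.9036, -0.9941), jump to mode 1
Mode 1: flow for 0.7285 to horizon, guard not reached → x = (-0.1996, -0.9179)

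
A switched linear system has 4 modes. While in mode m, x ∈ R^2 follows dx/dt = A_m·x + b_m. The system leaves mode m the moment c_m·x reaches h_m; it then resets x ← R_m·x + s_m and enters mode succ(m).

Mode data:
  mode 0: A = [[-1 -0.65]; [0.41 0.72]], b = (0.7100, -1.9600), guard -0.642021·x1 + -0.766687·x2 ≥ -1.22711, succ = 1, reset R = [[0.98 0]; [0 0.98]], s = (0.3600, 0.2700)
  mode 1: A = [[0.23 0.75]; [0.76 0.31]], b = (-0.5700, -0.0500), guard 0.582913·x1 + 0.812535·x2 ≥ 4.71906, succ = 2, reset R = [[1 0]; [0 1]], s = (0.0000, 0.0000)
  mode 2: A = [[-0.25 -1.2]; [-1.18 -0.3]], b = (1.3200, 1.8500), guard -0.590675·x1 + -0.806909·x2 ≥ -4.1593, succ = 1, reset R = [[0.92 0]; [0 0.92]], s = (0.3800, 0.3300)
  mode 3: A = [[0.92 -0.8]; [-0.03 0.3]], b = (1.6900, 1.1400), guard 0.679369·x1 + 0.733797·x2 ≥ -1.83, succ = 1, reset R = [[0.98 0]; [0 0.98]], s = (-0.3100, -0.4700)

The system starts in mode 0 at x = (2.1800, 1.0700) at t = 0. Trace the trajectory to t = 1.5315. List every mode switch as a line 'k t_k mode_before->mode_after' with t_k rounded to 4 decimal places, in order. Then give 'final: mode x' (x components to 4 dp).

Mode 0: guard c·x = -1.2271 hit at Δt = 0.6831 (t = 0.6831), x⁻ = (1.1762, 0.6156) → reset → x⁺ = (1.5126, 0.8733), jump to mode 1
Mode 1: flow for 0.8484 to horizon, guard not reached → x = (2.3954, 2.4435)

1 0.6831 0->1
final: 1 2.3954 2.4435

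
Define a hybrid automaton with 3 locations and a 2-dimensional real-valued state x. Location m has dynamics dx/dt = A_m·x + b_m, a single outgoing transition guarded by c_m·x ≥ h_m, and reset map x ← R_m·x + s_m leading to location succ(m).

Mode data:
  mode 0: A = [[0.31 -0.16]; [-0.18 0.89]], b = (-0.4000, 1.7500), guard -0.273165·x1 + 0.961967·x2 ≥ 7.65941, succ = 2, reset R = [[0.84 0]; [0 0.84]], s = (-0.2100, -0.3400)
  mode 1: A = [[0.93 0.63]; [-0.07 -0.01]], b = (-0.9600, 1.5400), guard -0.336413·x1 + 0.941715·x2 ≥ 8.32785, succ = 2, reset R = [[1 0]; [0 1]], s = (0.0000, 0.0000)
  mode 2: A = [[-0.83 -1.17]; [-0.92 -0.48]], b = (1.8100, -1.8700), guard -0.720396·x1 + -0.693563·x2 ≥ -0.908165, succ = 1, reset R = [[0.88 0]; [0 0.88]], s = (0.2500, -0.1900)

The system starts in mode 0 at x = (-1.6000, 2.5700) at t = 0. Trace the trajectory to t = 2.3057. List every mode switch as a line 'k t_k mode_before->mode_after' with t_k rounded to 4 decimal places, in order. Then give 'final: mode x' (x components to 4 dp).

1 0.7320 0->2
2 1.2078 2->1
final: 1 -3.7295 6.0423

Mode 0: guard c·x = 7.6594 hit at Δt = 0.7320 (t = 0.7320), x⁻ = (-2.9285, 7.1306) → reset → x⁺ = (-2.6700, 5.6497), jump to mode 2
Mode 2: guard c·x = -0.9082 hit at Δt = 0.4758 (t = 1.2078), x⁻ = (-3.4911, 4.9356) → reset → x⁺ = (-2.8222, 4.1533), jump to mode 1
Mode 1: flow for 1.0979 to horizon, guard not reached → x = (-3.7295, 6.0423)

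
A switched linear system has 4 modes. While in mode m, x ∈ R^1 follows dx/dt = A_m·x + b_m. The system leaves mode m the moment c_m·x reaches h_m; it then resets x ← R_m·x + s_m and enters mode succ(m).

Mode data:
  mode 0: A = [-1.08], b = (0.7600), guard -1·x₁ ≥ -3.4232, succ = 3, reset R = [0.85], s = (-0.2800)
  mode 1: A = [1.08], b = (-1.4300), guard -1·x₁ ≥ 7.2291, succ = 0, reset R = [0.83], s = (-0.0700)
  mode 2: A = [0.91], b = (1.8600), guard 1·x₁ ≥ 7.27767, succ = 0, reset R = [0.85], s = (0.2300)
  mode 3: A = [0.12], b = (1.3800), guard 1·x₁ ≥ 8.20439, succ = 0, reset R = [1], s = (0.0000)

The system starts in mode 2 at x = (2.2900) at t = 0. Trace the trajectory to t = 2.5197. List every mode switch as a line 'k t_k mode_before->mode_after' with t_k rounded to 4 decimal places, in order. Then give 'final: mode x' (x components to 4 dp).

1 0.8416 2->0
2 1.5288 0->3
final: 3 4.4138

Mode 2: guard c·x = 7.2777 hit at Δt = 0.8416 (t = 0.8416), x⁻ = (7.2777) → reset → x⁺ = (6.4160), jump to mode 0
Mode 0: guard c·x = -3.4232 hit at Δt = 0.6872 (t = 1.5288), x⁻ = (3.4232) → reset → x⁺ = (2.6297), jump to mode 3
Mode 3: flow for 0.9909 to horizon, guard not reached → x = (4.4138)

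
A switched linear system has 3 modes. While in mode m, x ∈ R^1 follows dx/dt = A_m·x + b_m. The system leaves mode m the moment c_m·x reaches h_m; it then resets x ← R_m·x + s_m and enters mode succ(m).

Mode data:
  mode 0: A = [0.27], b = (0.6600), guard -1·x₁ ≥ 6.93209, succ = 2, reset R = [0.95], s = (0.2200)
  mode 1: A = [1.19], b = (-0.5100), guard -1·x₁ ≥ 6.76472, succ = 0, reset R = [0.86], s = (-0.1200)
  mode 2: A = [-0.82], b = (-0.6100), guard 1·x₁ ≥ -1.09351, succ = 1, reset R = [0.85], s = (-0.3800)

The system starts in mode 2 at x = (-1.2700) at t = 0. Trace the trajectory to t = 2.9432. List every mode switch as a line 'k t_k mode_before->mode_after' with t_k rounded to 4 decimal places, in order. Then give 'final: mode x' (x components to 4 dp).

1 0.4984 2->1
2 1.6920 1->0
3 2.6198 0->2
final: 2 -5.0559

Mode 2: guard c·x = -1.0935 hit at Δt = 0.4984 (t = 0.4984), x⁻ = (-1.0935) → reset → x⁺ = (-1.3095), jump to mode 1
Mode 1: guard c·x = 6.7647 hit at Δt = 1.1936 (t = 1.6920), x⁻ = (-6.7647) → reset → x⁺ = (-5.9377), jump to mode 0
Mode 0: guard c·x = 6.9321 hit at Δt = 0.9278 (t = 2.6198), x⁻ = (-6.9321) → reset → x⁺ = (-6.3655), jump to mode 2
Mode 2: flow for 0.3234 to horizon, guard not reached → x = (-5.0559)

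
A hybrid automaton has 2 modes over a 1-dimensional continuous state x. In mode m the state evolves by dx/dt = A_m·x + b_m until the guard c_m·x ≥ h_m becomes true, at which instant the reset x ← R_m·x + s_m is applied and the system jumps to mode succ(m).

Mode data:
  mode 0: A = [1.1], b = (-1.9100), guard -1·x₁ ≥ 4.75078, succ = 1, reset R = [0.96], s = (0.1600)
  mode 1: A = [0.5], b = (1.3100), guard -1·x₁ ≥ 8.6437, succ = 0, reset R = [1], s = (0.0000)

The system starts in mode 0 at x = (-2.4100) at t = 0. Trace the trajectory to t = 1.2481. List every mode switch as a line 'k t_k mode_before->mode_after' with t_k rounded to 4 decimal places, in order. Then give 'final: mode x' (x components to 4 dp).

Mode 0: guard c·x = 4.7508 hit at Δt = 0.4069 (t = 0.4069), x⁻ = (-4.7508) → reset → x⁺ = (-4.4007), jump to mode 1
Mode 1: flow for 0.8412 to horizon, guard not reached → x = (-5.3319)

1 0.4069 0->1
final: 1 -5.3319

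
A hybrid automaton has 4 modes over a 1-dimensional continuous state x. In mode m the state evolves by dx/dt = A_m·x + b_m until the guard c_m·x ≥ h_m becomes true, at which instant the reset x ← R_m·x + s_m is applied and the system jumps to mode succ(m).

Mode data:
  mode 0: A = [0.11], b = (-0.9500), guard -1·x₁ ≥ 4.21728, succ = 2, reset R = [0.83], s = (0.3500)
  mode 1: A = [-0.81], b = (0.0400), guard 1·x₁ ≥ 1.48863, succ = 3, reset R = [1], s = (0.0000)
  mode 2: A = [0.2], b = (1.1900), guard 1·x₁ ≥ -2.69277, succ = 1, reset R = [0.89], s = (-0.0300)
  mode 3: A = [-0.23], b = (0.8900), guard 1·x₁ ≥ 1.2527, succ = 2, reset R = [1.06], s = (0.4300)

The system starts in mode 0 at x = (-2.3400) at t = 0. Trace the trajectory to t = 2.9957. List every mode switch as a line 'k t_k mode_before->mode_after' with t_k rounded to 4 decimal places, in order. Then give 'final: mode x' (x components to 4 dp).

Mode 0: guard c·x = 4.2173 hit at Δt = 1.4353 (t = 1.4353), x⁻ = (-4.2173) → reset → x⁺ = (-3.1503), jump to mode 2
Mode 2: guard c·x = -2.6928 hit at Δt = 0.7569 (t = 2.1922), x⁻ = (-2.6928) → reset → x⁺ = (-2.4266), jump to mode 1
Mode 1: flow for 0.8035 to horizon, guard not reached → x = (-1.2421)

1 1.4353 0->2
2 2.1922 2->1
final: 1 -1.2421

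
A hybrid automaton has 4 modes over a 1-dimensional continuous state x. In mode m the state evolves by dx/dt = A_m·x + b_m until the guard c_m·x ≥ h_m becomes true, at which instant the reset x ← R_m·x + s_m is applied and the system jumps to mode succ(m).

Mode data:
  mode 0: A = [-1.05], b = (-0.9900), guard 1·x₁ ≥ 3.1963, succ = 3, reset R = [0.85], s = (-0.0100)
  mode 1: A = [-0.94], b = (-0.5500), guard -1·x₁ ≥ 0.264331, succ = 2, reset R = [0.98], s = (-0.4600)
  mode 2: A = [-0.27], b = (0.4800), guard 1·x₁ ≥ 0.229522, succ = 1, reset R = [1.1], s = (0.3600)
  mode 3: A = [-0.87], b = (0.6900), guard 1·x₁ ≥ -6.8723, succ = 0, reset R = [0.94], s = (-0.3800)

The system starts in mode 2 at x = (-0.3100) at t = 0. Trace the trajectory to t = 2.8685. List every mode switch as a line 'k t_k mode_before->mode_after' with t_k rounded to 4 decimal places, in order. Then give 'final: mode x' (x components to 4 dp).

Mode 2: guard c·x = 0.2295 hit at Δt = 1.1073 (t = 1.1073), x⁻ = (0.2295) → reset → x⁺ = (0.6125), jump to mode 1
Mode 1: guard c·x = 0.2643 hit at Δt = 1.4014 (t = 2.5087), x⁻ = (-0.2643) → reset → x⁺ = (-0.7190), jump to mode 2
Mode 2: flow for 0.3598 to horizon, guard not reached → x = (-0.4879)

1 1.1073 2->1
2 2.5087 1->2
final: 2 -0.4879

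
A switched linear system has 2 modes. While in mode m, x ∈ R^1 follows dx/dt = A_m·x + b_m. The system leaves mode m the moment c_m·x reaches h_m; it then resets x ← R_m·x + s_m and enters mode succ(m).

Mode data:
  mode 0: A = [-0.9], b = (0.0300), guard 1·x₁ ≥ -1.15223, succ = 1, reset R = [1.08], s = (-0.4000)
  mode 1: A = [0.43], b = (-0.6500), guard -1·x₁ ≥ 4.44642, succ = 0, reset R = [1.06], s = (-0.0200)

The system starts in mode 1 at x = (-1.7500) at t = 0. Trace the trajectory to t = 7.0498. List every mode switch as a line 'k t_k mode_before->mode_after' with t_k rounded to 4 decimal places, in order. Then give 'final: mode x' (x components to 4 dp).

1 1.4012 1->0
2 2.9472 0->1
3 4.4249 1->0
4 5.9709 0->1
final: 1 -3.5073

Mode 1: guard c·x = 4.4464 hit at Δt = 1.4012 (t = 1.4012), x⁻ = (-4.4464) → reset → x⁺ = (-4.7332), jump to mode 0
Mode 0: guard c·x = -1.1522 hit at Δt = 1.5460 (t = 2.9472), x⁻ = (-1.1522) → reset → x⁺ = (-1.6444), jump to mode 1
Mode 1: guard c·x = 4.4464 hit at Δt = 1.4777 (t = 4.4249), x⁻ = (-4.4464) → reset → x⁺ = (-4.7332), jump to mode 0
Mode 0: guard c·x = -1.1522 hit at Δt = 1.5460 (t = 5.9709), x⁻ = (-1.1522) → reset → x⁺ = (-1.6444), jump to mode 1
Mode 1: flow for 1.0789 to horizon, guard not reached → x = (-3.5073)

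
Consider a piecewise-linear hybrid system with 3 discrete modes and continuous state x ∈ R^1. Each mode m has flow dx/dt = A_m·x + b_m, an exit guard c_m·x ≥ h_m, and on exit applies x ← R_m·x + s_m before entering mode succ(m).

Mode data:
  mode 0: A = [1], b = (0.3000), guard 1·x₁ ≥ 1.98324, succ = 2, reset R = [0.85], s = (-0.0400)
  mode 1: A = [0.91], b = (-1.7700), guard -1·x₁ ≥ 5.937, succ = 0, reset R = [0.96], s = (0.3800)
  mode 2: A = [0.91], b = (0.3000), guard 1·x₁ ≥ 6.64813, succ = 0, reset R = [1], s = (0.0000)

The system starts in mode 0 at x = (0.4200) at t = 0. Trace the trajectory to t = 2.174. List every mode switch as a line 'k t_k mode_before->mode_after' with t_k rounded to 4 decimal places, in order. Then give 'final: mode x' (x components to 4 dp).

Mode 0: guard c·x = 1.9832 hit at Δt = 1.1541 (t = 1.1541), x⁻ = (1.9832) → reset → x⁺ = (1.6458), jump to mode 2
Mode 2: flow for 1.0199 to horizon, guard not reached → x = (4.6676)

1 1.1541 0->2
final: 2 4.6676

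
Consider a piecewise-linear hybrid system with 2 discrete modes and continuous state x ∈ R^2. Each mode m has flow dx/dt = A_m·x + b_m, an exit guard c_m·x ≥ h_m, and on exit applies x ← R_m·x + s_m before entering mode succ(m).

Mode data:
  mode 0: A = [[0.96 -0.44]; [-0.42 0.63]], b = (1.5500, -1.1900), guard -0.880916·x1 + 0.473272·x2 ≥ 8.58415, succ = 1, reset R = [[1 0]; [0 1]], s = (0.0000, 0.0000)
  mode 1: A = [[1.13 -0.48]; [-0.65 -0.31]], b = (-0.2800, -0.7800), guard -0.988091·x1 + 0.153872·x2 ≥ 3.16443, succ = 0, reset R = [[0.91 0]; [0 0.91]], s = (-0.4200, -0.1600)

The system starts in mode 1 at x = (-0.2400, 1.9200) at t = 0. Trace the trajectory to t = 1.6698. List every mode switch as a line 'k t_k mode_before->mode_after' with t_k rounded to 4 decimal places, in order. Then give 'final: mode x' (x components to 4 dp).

Mode 1: guard c·x = 3.1644 hit at Δt = 1.0665 (t = 1.0665), x⁻ = (-2.9667, 1.5145) → reset → x⁺ = (-3.1197, 1.2182), jump to mode 0
Mode 0: flow for 0.6033 to horizon, guard not reached → x = (-4.8576, 2.0894)

1 1.0665 1->0
final: 0 -4.8576 2.0894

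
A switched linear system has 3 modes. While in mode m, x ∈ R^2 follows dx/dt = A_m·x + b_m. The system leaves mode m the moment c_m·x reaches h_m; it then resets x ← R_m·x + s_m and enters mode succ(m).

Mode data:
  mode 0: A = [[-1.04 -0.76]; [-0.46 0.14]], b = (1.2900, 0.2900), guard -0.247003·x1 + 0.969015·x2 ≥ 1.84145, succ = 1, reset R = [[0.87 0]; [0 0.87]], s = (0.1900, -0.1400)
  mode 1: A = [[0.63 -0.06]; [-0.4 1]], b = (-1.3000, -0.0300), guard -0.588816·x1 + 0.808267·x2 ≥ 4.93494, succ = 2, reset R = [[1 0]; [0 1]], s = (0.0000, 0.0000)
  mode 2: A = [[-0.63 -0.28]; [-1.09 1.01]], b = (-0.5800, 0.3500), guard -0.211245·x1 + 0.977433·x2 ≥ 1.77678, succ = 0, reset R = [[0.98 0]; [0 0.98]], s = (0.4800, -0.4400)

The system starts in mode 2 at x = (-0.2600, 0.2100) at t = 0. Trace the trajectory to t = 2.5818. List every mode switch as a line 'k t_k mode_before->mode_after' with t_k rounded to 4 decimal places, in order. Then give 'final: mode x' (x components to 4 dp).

1 0.8716 2->0
2 2.2304 0->1
final: 1 -0.3266 2.1428

Mode 2: guard c·x = 1.7768 hit at Δt = 0.8716 (t = 0.8716), x⁻ = (-0.7015, 1.6662) → reset → x⁺ = (-0.2075, 1.1929), jump to mode 0
Mode 0: guard c·x = 1.8415 hit at Δt = 1.3588 (t = 2.2304), x⁻ = (-0.0093, 1.8980) → reset → x⁺ = (0.1819, 1.5112), jump to mode 1
Mode 1: flow for 0.3514 to horizon, guard not reached → x = (-0.3266, 2.1428)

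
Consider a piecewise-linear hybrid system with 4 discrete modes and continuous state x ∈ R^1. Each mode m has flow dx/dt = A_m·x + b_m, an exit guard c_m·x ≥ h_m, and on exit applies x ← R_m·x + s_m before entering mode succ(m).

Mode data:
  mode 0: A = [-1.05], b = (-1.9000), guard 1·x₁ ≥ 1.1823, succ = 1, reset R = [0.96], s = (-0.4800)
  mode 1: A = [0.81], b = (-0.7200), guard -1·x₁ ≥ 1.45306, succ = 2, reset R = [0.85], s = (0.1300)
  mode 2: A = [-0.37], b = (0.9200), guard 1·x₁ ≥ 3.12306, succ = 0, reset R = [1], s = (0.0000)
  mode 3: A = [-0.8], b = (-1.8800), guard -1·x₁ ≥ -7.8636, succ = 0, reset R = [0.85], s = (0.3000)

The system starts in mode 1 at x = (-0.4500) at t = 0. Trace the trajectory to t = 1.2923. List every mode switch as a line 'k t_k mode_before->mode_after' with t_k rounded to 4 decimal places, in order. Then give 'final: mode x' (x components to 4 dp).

1 0.6903 1->2
final: 2 -0.3879

Mode 1: guard c·x = 1.4531 hit at Δt = 0.6903 (t = 0.6903), x⁻ = (-1.4531) → reset → x⁺ = (-1.1051), jump to mode 2
Mode 2: flow for 0.6020 to horizon, guard not reached → x = (-0.3879)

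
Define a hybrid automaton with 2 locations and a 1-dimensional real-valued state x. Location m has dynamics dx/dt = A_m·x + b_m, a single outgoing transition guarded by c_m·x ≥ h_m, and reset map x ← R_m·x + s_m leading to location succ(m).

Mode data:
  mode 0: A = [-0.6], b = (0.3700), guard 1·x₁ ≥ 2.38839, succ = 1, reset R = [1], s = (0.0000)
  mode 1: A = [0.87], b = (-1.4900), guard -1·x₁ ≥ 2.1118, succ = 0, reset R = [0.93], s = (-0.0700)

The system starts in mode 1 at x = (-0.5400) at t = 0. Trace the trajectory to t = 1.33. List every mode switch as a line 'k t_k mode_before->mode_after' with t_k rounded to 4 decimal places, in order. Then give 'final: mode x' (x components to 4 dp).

1 0.6084 1->0
final: 0 -1.1025

Mode 1: guard c·x = 2.1118 hit at Δt = 0.6084 (t = 0.6084), x⁻ = (-2.1118) → reset → x⁺ = (-2.0340), jump to mode 0
Mode 0: flow for 0.7216 to horizon, guard not reached → x = (-1.1025)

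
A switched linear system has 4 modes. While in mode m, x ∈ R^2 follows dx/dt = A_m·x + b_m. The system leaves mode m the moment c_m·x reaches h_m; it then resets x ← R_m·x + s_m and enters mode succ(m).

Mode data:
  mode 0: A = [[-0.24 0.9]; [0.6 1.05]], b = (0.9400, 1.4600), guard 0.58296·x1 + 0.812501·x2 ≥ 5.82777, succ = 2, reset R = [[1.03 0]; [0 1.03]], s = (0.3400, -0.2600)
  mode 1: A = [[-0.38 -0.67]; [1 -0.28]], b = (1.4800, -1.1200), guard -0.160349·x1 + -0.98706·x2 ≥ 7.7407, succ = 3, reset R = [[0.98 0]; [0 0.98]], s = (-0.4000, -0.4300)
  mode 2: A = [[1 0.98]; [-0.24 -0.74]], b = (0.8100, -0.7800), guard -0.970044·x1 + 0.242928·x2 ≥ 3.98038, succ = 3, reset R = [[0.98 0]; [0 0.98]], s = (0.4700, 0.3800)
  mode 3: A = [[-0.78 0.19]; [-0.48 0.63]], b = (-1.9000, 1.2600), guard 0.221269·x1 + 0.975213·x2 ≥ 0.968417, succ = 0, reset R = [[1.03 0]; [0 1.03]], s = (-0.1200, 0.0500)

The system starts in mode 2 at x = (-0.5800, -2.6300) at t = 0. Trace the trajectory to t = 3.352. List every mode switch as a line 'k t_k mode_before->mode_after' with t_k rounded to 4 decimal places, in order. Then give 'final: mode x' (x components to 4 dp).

1 1.1451 2->3
2 1.9575 3->0
3 3.0122 0->2
final: 2 4.6838 4.3808

Mode 2: guard c·x = 3.9804 hit at Δt = 1.1451 (t = 1.1451), x⁻ = (-4.4189, -1.2601) → reset → x⁺ = (-3.8605, -0.8549), jump to mode 3
Mode 3: guard c·x = 0.9684 hit at Δt = 0.8124 (t = 1.9575), x⁻ = (-3.1377, 1.7049) → reset → x⁺ = (-3.3518, 1.8061), jump to mode 0
Mode 0: guard c·x = 5.8278 hit at Δt = 1.0547 (t = 3.0122), x⁻ = (1.2173, 6.2992) → reset → x⁺ = (1.5938, 6.2282), jump to mode 2
Mode 2: flow for 0.3398 to horizon, guard not reached → x = (4.6838, 4.3808)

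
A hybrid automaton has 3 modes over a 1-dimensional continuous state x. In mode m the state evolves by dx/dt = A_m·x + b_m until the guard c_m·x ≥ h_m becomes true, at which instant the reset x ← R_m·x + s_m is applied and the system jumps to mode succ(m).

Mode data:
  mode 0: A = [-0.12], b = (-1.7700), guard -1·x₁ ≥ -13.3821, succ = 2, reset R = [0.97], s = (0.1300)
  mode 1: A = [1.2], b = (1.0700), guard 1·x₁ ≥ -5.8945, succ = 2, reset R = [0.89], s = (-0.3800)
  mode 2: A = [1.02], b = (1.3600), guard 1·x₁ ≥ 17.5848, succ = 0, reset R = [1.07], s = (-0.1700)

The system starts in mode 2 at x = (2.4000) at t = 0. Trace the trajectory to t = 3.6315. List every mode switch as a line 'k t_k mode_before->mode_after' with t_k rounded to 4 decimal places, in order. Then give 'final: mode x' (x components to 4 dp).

Mode 2: guard c·x = 17.5848 hit at Δt = 1.5910 (t = 1.5910), x⁻ = (17.5848) → reset → x⁺ = (18.6457), jump to mode 0
Mode 0: guard c·x = -13.3821 hit at Δt = 1.4293 (t = 3.0203), x⁻ = (13.3821) → reset → x⁺ = (13.1106), jump to mode 2
Mode 2: guard c·x = 17.5848 hit at Δt = 0.2646 (t = 3.2849), x⁻ = (17.5848) → reset → x⁺ = (18.6457), jump to mode 0
Mode 0: flow for 0.3466 to horizon, guard not reached → x = (17.2851)

1 1.5910 2->0
2 3.0203 0->2
3 3.2849 2->0
final: 0 17.2851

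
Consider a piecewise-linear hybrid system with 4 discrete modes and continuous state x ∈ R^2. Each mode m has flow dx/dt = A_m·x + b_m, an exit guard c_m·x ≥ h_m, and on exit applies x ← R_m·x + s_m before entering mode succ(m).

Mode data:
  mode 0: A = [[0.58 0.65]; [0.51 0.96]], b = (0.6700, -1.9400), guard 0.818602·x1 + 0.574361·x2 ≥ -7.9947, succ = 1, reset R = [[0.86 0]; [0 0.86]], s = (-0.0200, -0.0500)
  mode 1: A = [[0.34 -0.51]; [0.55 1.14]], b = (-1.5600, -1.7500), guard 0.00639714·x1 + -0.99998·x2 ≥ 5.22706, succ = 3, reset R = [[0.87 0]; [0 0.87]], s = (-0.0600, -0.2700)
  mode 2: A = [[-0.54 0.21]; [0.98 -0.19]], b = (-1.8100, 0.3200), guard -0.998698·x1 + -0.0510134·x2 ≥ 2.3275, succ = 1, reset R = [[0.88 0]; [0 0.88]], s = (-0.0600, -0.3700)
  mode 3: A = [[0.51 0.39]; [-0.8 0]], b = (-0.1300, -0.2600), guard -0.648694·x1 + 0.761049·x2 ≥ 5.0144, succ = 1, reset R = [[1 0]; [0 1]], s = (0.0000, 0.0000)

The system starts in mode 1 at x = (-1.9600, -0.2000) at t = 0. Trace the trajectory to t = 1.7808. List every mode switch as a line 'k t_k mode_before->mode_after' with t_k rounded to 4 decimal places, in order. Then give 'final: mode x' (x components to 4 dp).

1 0.8686 1->3
final: 3 -6.2052 -1.8334

Mode 1: guard c·x = 5.2271 hit at Δt = 0.8686 (t = 0.8686), x⁻ = (-3.1047, -5.2470) → reset → x⁺ = (-2.7611, -4.8349), jump to mode 3
Mode 3: flow for 0.9122 to horizon, guard not reached → x = (-6.2052, -1.8334)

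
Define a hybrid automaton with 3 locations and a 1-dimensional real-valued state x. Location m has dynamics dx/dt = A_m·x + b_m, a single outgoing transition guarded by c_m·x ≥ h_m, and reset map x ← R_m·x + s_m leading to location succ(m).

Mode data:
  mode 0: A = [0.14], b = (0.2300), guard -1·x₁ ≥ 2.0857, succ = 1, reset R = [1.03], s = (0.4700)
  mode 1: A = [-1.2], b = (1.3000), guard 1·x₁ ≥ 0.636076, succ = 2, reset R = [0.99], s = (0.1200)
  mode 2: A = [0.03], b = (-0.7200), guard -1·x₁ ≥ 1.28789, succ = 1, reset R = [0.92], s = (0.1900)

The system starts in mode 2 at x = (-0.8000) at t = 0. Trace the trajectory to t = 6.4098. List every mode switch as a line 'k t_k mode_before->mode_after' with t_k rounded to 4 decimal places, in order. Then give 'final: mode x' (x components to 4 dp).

Mode 2: guard c·x = 1.2879 hit at Δt = 0.6494 (t = 0.6494), x⁻ = (-1.2879) → reset → x⁺ = (-0.9949), jump to mode 1
Mode 1: guard c·x = 0.6361 hit at Δt = 1.2801 (t = 1.9295), x⁻ = (0.6361) → reset → x⁺ = (0.7497), jump to mode 2
Mode 2: guard c·x = 1.2879 hit at Δt = 2.8003 (t = 4.7298), x⁻ = (-1.2879) → reset → x⁺ = (-0.9949), jump to mode 1
Mode 1: guard c·x = 0.6361 hit at Δt = 1.2801 (t = 6.0099), x⁻ = (0.6361) → reset → x⁺ = (0.7497), jump to mode 2
Mode 2: flow for 0.3999 to horizon, guard not reached → x = (0.4691)

1 0.6494 2->1
2 1.9295 1->2
3 4.7298 2->1
4 6.0099 1->2
final: 2 0.4691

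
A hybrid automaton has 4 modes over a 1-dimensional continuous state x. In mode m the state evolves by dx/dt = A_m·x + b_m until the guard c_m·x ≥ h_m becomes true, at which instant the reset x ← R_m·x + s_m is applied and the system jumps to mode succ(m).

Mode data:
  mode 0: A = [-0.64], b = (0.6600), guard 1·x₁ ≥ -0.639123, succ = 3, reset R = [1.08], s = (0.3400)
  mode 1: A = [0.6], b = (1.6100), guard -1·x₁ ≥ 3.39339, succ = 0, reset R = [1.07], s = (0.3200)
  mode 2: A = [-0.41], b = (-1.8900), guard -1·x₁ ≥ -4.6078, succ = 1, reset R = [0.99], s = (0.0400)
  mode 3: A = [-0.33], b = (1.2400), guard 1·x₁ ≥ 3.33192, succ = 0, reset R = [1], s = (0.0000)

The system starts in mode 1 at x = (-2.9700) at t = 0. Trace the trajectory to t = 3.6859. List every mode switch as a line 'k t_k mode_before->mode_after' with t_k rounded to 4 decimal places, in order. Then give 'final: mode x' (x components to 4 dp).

1 1.5117 1->0
2 3.0044 0->3
final: 3 0.4771

Mode 1: guard c·x = 3.3934 hit at Δt = 1.5117 (t = 1.5117), x⁻ = (-3.3934) → reset → x⁺ = (-3.3109), jump to mode 0
Mode 0: guard c·x = -0.6391 hit at Δt = 1.4927 (t = 3.0044), x⁻ = (-0.6391) → reset → x⁺ = (-0.3503), jump to mode 3
Mode 3: flow for 0.6815 to horizon, guard not reached → x = (0.4771)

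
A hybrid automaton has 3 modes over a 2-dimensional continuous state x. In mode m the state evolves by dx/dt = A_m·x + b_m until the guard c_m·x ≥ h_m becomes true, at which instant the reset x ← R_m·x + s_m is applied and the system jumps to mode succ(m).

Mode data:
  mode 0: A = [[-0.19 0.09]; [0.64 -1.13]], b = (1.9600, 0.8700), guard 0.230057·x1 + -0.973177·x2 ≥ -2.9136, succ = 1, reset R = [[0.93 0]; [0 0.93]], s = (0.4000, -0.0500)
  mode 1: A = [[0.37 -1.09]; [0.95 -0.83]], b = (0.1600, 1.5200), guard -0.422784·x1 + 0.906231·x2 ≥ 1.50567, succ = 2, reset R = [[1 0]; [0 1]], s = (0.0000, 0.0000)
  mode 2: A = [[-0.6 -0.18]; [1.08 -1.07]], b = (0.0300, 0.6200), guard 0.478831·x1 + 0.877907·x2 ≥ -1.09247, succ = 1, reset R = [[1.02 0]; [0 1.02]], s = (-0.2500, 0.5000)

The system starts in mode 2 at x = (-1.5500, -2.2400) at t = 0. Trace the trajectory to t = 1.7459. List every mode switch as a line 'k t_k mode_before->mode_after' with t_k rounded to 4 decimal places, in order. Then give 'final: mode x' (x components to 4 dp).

Mode 2: guard c·x = -1.0925 hit at Δt = 1.0798 (t = 1.0798), x⁻ = (-0.5751, -0.9307) → reset → x⁺ = (-0.8366, -0.4494), jump to mode 1
Mode 1: flow for 0.6661 to horizon, guard not reached → x = (-0.8306, 0.1311)

1 1.0798 2->1
final: 1 -0.8306 0.1311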